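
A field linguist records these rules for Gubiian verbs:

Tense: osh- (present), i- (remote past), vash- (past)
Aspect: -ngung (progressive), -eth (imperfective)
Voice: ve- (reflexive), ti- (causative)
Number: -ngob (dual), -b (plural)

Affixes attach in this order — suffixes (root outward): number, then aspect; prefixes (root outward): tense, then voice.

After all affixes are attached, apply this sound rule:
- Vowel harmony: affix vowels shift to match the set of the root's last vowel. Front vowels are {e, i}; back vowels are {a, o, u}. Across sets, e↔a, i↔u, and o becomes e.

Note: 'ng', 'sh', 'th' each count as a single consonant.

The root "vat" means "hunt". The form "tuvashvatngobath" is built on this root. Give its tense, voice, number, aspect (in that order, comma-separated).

past, causative, dual, imperfective

Segment: ti-vash-vat-ngob-eth.
tense: vash- → past.
voice: ti- → causative.
number: -ngob → dual.
aspect: -eth → imperfective.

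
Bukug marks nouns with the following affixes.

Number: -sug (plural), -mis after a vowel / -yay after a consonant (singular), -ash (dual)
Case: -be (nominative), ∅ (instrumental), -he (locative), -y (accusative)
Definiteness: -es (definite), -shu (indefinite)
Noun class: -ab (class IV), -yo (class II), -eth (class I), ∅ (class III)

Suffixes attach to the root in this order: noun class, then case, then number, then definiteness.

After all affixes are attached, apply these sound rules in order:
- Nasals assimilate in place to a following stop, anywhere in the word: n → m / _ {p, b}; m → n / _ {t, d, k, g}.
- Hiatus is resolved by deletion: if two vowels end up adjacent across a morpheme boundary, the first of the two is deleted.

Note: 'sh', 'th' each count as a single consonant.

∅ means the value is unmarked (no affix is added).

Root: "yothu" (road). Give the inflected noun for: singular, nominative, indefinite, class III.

noun class = class III: zero marking, form stays yothu.
Attach case nominative -be → yothube.
Attach number singular -mis (after vowel 'e') → yothubemis.
Attach definiteness indefinite -shu → yothubemisshu.
Nasal assimilation: no change.
Vowel deletion: no change.

yothubemisshu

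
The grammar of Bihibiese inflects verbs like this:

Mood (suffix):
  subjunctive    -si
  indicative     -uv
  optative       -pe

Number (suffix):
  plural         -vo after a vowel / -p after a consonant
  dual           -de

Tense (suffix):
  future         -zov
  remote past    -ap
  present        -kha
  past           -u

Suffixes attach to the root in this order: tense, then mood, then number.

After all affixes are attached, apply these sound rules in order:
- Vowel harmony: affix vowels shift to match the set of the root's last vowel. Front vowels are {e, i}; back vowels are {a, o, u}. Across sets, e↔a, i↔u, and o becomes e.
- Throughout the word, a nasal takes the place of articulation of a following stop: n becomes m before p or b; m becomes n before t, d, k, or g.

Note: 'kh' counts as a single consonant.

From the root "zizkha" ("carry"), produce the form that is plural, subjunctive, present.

Attach tense present -kha → zizkhakha.
Attach mood subjunctive -si → zizkhakhasi.
Attach number plural -vo (after vowel 'i') → zizkhakhasivo.
Apply vowel harmony: zizkhakhasivo → zizkhakhasuvo.
Nasal assimilation: no change.

zizkhakhasuvo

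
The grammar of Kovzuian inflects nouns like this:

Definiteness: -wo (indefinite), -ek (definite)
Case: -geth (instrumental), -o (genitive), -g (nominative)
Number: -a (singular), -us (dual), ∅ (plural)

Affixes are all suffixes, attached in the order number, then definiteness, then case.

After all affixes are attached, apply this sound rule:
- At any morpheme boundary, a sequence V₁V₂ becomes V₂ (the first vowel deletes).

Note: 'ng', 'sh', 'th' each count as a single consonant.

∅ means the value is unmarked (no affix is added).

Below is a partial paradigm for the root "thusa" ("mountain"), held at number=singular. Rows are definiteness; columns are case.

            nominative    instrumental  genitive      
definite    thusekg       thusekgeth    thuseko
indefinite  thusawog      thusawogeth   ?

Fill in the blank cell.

thusawo

Attach number singular -a → thusaa.
Attach definiteness indefinite -wo → thusaawo.
Attach case genitive -o → thusaawoo.
Apply vowel deletion: thusaawoo → thusawo.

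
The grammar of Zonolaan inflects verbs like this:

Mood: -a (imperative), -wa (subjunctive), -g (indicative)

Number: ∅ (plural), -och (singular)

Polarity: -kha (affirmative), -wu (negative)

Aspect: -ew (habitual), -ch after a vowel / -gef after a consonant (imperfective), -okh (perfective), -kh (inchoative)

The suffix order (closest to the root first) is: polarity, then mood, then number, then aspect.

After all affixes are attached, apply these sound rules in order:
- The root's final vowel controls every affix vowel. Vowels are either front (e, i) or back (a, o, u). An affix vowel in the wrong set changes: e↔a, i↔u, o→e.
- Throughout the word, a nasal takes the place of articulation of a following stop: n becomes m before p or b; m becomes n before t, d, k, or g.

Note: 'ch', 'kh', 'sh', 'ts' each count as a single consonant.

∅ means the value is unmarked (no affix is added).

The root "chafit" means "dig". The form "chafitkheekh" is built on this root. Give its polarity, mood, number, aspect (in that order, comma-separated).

Segment: chafit-kha-a-kh.
polarity: -kha → affirmative.
mood: -a → imperative.
number: ∅ → plural.
aspect: -kh → inchoative.

affirmative, imperative, plural, inchoative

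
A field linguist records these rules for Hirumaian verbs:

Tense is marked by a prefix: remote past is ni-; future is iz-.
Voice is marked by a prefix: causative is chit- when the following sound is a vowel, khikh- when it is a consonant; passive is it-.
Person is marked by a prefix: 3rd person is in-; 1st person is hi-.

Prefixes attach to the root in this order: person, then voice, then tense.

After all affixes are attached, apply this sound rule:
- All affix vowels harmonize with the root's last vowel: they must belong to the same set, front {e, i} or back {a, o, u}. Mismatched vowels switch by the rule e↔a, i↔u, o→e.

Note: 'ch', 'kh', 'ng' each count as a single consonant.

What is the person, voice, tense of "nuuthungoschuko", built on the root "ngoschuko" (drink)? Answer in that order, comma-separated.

Segment: ni-it-hi-ngoschuko.
person: hi- → 1st person.
voice: it- → passive.
tense: ni- → remote past.

1st person, passive, remote past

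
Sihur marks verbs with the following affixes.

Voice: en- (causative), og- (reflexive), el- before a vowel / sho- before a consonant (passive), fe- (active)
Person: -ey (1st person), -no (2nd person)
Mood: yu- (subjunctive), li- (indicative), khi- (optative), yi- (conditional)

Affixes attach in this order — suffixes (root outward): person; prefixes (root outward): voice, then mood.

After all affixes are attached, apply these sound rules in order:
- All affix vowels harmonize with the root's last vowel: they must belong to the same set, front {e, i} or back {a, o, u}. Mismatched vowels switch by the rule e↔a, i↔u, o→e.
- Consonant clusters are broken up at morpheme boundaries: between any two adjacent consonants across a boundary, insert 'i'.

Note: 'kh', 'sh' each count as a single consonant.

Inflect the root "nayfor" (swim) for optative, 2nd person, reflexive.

khuoginayforino

Attach voice reflexive og- → ognayfor.
Attach mood optative khi- → khiognayfor.
Attach person 2nd person -no → khiognayforno.
Apply vowel harmony: khiognayforno → khuognayforno.
Apply epenthesis: khuognayforno → khuoginayforino.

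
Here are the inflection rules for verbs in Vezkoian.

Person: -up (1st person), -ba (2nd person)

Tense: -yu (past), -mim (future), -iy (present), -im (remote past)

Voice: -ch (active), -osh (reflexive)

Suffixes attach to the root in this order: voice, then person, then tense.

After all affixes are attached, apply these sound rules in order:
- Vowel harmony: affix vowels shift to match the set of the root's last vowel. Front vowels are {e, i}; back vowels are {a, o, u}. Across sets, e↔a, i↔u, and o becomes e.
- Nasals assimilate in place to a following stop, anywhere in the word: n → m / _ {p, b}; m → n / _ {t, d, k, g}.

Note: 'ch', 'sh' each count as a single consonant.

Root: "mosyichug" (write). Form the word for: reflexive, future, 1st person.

Attach voice reflexive -osh → mosyichugosh.
Attach person 1st person -up → mosyichugoshup.
Attach tense future -mim → mosyichugoshupmim.
Apply vowel harmony: mosyichugoshupmim → mosyichugoshupmum.
Nasal assimilation: no change.

mosyichugoshupmum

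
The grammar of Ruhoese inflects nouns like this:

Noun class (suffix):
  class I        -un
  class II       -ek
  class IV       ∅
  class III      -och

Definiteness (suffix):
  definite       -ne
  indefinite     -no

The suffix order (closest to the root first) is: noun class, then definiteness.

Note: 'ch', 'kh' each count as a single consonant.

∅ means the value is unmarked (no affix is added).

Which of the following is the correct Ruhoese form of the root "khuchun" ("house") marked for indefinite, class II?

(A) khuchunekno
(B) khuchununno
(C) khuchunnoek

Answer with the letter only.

A

Attach noun class class II -ek → khuchunek.
Attach definiteness indefinite -no → khuchunekno.
So the correct form is khuchunekno, option (A).
(B) khuchununno is wrong: it uses class I instead of class II for noun class.
(C) khuchunnoek is wrong: it has the affixes in the wrong order.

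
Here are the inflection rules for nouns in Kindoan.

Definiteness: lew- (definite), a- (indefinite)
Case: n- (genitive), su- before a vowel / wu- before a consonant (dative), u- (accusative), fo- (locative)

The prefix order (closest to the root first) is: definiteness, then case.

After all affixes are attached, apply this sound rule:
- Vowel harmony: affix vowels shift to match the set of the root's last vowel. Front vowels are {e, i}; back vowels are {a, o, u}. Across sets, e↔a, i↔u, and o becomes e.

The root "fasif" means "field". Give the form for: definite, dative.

Attach definiteness definite lew- → lewfasif.
Attach case dative wu- (before consonant 'l') → wulewfasif.
Apply vowel harmony: wulewfasif → wilewfasif.

wilewfasif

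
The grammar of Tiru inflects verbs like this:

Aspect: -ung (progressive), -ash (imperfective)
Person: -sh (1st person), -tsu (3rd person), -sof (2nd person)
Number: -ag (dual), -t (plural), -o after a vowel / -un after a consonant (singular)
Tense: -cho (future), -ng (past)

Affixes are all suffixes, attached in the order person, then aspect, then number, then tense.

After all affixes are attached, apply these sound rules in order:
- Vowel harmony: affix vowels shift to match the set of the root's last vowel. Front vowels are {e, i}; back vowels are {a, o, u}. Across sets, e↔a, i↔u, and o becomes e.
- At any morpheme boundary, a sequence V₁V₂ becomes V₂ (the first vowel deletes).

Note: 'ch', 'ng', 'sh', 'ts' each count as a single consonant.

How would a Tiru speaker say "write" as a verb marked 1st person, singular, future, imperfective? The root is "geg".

gegsheshinche

Attach person 1st person -sh → gegsh.
Attach aspect imperfective -ash → gegshash.
Attach number singular -un (after consonant 'sh') → gegshashun.
Attach tense future -cho → gegshashuncho.
Apply vowel harmony: gegshashuncho → gegsheshinche.
Vowel deletion: no change.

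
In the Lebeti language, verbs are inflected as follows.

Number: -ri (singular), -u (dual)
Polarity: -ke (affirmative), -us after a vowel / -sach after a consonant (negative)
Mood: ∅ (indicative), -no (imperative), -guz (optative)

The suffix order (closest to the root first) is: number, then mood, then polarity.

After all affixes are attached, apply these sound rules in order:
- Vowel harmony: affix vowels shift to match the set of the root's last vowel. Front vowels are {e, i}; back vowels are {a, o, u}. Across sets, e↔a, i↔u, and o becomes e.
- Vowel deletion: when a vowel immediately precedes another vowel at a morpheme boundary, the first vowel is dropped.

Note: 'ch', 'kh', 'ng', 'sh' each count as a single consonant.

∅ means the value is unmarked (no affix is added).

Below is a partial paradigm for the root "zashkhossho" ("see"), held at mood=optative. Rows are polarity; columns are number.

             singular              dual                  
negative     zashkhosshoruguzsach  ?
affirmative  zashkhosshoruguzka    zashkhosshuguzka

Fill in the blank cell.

Attach number dual -u → zashkhosshou.
Attach mood optative -guz → zashkhosshouguz.
Attach polarity negative -sach (after consonant 'z') → zashkhosshouguzsach.
Vowel harmony: no change.
Apply vowel deletion: zashkhosshouguzsach → zashkhosshuguzsach.

zashkhosshuguzsach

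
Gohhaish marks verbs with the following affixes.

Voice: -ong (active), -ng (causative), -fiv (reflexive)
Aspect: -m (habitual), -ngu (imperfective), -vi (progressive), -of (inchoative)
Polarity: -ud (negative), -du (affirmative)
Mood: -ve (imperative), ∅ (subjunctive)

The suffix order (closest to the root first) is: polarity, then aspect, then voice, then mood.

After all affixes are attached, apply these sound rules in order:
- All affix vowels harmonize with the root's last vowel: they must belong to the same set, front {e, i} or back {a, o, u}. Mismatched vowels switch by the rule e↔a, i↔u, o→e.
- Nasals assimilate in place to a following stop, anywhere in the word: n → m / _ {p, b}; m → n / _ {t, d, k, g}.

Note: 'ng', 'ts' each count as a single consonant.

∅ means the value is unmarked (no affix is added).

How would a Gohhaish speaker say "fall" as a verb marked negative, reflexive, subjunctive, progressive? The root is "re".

reidvifiv

Attach polarity negative -ud → reud.
Attach aspect progressive -vi → reudvi.
Attach voice reflexive -fiv → reudvifiv.
mood = subjunctive: zero marking, form stays reudvifiv.
Apply vowel harmony: reudvifiv → reidvifiv.
Nasal assimilation: no change.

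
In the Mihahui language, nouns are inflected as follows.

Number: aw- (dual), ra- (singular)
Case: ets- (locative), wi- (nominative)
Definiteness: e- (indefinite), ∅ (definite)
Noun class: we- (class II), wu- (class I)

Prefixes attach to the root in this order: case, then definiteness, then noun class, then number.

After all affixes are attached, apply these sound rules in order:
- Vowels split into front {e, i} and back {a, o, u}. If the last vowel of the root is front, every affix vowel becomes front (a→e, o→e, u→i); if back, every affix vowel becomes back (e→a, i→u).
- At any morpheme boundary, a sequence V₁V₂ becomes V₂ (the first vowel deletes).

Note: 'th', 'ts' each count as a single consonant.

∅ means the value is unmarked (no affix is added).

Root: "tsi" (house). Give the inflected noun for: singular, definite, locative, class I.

rewetstsi

Attach case locative ets- → etstsi.
definiteness = definite: zero marking, form stays etstsi.
Attach noun class class I wu- → wuetstsi.
Attach number singular ra- → rawuetstsi.
Apply vowel harmony: rawuetstsi → rewietstsi.
Apply vowel deletion: rewietstsi → rewetstsi.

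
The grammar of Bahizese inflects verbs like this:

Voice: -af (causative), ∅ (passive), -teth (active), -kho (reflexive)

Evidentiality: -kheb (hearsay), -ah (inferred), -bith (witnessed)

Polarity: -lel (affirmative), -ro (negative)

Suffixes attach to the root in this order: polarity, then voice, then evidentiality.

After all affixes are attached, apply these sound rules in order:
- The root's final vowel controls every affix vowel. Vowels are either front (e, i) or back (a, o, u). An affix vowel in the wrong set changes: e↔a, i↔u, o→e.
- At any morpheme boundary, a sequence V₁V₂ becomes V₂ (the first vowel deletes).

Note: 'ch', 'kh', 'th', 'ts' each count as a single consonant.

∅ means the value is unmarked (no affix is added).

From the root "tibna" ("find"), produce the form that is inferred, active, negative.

Attach polarity negative -ro → tibnaro.
Attach voice active -teth → tibnaroteth.
Attach evidentiality inferred -ah → tibnarotethah.
Apply vowel harmony: tibnarotethah → tibnarotathah.
Vowel deletion: no change.

tibnarotathah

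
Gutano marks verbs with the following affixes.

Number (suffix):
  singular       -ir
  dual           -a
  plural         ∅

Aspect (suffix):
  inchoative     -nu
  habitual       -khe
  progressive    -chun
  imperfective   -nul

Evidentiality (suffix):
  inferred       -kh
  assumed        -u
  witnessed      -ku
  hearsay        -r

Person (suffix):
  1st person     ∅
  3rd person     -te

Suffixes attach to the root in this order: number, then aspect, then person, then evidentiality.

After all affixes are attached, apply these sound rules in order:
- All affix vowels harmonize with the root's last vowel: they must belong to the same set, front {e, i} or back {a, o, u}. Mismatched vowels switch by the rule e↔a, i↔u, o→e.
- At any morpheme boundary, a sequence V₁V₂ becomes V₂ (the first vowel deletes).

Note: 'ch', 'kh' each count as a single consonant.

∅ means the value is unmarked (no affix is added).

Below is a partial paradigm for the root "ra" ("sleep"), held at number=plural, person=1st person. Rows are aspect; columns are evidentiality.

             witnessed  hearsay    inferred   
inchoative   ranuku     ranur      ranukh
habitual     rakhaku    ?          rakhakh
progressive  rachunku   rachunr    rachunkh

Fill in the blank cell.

number = plural: zero marking, form stays ra.
Attach aspect habitual -khe → rakhe.
person = 1st person: zero marking, form stays rakhe.
Attach evidentiality hearsay -r → rakher.
Apply vowel harmony: rakher → rakhar.
Vowel deletion: no change.

rakhar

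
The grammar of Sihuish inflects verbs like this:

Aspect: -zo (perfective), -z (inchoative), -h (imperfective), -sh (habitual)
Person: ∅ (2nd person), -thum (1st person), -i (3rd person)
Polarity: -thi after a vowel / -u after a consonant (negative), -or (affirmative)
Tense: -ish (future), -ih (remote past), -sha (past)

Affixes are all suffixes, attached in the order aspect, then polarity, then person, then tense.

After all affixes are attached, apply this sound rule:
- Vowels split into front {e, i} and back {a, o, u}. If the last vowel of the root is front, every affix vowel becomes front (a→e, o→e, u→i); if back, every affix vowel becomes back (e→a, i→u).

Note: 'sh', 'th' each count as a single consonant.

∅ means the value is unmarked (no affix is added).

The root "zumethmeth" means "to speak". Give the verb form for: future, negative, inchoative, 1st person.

zumethmethzithimish

Attach aspect inchoative -z → zumethmethz.
Attach polarity negative -u (after consonant 'z') → zumethmethzu.
Attach person 1st person -thum → zumethmethzuthum.
Attach tense future -ish → zumethmethzuthumish.
Apply vowel harmony: zumethmethzuthumish → zumethmethzithimish.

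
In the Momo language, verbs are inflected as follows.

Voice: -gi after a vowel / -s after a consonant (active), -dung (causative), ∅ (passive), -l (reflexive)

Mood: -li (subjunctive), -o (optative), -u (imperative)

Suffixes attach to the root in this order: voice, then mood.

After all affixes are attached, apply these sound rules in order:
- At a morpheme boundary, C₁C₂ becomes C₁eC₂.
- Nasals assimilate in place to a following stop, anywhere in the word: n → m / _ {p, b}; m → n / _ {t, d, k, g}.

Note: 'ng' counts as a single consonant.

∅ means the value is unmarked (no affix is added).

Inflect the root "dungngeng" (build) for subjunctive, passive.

voice = passive: zero marking, form stays dungngeng.
Attach mood subjunctive -li → dungngengli.
Apply epenthesis: dungngengli → dungngengeli.
Nasal assimilation: no change.

dungngengeli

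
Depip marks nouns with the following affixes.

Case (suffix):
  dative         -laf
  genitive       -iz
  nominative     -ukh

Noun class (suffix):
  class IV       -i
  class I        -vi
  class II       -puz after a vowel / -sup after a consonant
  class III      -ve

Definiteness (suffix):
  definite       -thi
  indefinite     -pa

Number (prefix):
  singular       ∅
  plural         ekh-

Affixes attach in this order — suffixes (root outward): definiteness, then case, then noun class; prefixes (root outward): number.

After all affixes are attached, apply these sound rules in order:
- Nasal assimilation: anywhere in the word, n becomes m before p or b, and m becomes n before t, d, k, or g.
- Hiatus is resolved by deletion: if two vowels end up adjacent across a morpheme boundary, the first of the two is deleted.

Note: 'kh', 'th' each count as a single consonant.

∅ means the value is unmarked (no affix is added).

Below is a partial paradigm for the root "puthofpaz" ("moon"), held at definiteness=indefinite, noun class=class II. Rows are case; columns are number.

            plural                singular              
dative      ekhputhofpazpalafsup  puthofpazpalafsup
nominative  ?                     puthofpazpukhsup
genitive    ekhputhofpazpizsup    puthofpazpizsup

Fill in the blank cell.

Attach definiteness indefinite -pa → puthofpazpa.
Attach number plural ekh- → ekhputhofpazpa.
Attach case nominative -ukh → ekhputhofpazpaukh.
Attach noun class class II -sup (after consonant 'kh') → ekhputhofpazpaukhsup.
Nasal assimilation: no change.
Apply vowel deletion: ekhputhofpazpaukhsup → ekhputhofpazpukhsup.

ekhputhofpazpukhsup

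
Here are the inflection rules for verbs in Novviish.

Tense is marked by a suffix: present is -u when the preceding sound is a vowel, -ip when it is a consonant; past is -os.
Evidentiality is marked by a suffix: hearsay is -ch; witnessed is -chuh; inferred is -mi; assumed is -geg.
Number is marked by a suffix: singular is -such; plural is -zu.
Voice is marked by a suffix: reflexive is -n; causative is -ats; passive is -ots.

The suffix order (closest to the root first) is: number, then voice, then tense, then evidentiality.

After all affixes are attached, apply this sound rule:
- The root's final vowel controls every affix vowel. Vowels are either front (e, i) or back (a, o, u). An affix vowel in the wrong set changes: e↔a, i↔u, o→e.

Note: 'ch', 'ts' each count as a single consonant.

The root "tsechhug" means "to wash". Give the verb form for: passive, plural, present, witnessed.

tsechhugzuotsupchuh

Attach number plural -zu → tsechhugzu.
Attach voice passive -ots → tsechhugzuots.
Attach tense present -ip (after consonant 'ts') → tsechhugzuotsip.
Attach evidentiality witnessed -chuh → tsechhugzuotsipchuh.
Apply vowel harmony: tsechhugzuotsipchuh → tsechhugzuotsupchuh.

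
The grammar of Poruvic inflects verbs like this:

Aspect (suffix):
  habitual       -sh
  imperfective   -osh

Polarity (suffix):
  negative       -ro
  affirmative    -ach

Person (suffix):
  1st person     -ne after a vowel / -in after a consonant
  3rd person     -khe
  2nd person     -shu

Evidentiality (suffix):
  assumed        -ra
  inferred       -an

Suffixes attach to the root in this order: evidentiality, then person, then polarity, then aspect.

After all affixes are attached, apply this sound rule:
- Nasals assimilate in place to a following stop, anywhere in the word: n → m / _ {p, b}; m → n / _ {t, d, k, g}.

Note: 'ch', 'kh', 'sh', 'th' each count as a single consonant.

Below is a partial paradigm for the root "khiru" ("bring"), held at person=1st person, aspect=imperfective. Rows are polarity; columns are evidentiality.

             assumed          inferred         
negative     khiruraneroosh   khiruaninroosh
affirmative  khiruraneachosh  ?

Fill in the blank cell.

khiruaninachosh

Attach evidentiality inferred -an → khiruan.
Attach person 1st person -in (after consonant 'n') → khiruanin.
Attach polarity affirmative -ach → khiruaninach.
Attach aspect imperfective -osh → khiruaninachosh.
Nasal assimilation: no change.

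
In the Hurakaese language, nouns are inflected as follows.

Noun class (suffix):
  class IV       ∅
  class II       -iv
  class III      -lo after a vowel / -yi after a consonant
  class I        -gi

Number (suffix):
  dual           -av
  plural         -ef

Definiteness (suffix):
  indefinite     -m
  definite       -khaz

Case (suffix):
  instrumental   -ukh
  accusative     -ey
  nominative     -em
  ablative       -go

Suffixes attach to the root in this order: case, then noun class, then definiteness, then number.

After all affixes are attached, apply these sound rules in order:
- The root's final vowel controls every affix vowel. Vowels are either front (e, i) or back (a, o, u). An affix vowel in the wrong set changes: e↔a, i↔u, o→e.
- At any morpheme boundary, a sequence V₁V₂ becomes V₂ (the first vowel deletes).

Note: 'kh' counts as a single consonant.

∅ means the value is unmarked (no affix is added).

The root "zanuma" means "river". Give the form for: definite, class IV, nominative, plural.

zanumamkhazaf

Attach case nominative -em → zanumaem.
noun class = class IV: zero marking, form stays zanumaem.
Attach definiteness definite -khaz → zanumaemkhaz.
Attach number plural -ef → zanumaemkhazef.
Apply vowel harmony: zanumaemkhazef → zanumaamkhazaf.
Apply vowel deletion: zanumaamkhazaf → zanumamkhazaf.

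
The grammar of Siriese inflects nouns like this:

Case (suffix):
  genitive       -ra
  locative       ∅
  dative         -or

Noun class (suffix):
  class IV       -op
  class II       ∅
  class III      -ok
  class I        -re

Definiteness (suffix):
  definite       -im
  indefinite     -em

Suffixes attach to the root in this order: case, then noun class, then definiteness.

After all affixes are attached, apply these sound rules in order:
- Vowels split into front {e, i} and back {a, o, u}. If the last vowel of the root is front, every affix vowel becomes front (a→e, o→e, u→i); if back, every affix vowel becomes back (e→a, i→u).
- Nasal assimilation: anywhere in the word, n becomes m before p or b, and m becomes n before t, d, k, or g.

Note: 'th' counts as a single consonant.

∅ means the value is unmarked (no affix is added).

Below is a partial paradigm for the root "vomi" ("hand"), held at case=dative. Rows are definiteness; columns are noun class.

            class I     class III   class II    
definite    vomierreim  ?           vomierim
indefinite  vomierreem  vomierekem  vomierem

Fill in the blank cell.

Attach case dative -or → vomior.
Attach noun class class III -ok → vomiorok.
Attach definiteness definite -im → vomiorokim.
Apply vowel harmony: vomiorokim → vomierekim.
Nasal assimilation: no change.

vomierekim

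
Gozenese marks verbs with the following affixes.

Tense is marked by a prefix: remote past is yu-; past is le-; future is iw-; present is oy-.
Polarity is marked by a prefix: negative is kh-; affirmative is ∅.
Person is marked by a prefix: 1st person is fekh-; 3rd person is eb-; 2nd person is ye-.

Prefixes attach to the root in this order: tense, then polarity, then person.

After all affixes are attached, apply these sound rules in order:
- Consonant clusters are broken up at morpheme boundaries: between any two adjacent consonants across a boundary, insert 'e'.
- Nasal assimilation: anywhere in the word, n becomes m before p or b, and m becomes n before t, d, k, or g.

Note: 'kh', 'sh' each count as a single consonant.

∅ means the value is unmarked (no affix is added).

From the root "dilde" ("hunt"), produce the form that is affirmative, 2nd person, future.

Attach tense future iw- → iwdilde.
polarity = affirmative: zero marking, form stays iwdilde.
Attach person 2nd person ye- → yeiwdilde.
Apply epenthesis: yeiwdilde → yeiwedilde.
Nasal assimilation: no change.

yeiwedilde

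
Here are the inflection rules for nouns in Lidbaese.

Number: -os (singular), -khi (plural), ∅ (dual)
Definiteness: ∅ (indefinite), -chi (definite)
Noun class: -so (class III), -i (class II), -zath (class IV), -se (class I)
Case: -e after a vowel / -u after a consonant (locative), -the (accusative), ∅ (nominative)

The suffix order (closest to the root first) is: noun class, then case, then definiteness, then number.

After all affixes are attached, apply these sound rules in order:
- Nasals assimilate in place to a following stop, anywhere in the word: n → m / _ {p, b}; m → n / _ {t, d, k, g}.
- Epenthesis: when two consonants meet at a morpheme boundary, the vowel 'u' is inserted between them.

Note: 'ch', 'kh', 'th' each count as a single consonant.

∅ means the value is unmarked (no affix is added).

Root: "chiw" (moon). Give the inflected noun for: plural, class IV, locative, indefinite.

Attach noun class class IV -zath → chiwzath.
Attach case locative -u (after consonant 'th') → chiwzathu.
definiteness = indefinite: zero marking, form stays chiwzathu.
Attach number plural -khi → chiwzathukhi.
Nasal assimilation: no change.
Apply epenthesis: chiwzathukhi → chiwuzathukhi.

chiwuzathukhi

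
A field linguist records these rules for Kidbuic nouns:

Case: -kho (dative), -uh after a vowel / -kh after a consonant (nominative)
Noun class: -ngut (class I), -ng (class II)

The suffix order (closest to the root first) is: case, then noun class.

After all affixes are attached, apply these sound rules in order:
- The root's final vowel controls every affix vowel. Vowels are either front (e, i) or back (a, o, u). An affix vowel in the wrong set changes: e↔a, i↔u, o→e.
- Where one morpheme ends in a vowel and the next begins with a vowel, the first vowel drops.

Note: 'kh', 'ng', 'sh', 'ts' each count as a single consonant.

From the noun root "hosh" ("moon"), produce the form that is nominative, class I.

Attach case nominative -kh (after consonant 'sh') → hoshkh.
Attach noun class class I -ngut → hoshkhngut.
Vowel harmony: no change.
Vowel deletion: no change.

hoshkhngut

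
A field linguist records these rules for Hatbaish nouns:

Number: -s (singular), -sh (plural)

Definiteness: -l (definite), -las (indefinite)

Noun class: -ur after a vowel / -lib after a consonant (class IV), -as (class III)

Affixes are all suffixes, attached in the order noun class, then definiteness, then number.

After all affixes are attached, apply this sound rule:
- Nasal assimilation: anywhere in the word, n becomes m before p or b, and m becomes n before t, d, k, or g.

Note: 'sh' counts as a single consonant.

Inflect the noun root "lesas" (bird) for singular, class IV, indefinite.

Attach noun class class IV -lib (after consonant 's') → lesaslib.
Attach definiteness indefinite -las → lesasliblas.
Attach number singular -s → lesasliblass.
Nasal assimilation: no change.

lesasliblass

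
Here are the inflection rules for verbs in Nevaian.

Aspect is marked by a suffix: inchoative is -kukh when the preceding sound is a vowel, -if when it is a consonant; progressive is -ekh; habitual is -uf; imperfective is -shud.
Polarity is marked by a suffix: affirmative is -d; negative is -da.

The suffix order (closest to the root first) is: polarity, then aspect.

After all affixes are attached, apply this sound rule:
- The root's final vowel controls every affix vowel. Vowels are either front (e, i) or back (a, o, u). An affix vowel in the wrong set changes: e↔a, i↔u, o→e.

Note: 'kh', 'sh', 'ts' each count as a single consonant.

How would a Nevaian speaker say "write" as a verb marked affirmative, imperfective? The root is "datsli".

datslidshid

Attach polarity affirmative -d → datslid.
Attach aspect imperfective -shud → datslidshud.
Apply vowel harmony: datslidshud → datslidshid.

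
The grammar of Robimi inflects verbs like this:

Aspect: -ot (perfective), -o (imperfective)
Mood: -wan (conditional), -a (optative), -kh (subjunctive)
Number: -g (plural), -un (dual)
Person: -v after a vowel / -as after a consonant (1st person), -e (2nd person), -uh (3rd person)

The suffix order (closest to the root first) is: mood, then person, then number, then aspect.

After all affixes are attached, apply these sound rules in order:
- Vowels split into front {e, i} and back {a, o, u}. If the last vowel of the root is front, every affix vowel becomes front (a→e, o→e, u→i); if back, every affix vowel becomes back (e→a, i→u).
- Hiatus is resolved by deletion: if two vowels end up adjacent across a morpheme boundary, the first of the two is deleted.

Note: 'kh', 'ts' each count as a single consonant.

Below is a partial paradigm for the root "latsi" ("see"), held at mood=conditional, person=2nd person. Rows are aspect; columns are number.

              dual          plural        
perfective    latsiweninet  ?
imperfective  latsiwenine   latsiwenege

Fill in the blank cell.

Attach mood conditional -wan → latsiwan.
Attach person 2nd person -e → latsiwane.
Attach number plural -g → latsiwaneg.
Attach aspect perfective -ot → latsiwanegot.
Apply vowel harmony: latsiwanegot → latsiweneget.
Vowel deletion: no change.

latsiweneget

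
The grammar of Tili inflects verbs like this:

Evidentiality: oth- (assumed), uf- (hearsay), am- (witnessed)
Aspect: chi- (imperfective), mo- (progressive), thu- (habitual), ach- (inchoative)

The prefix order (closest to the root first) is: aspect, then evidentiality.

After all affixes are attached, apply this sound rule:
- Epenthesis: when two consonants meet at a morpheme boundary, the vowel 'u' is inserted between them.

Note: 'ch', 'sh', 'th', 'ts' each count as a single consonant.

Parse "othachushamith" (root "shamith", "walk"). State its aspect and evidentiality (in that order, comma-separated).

Segment: oth-ach-shamith.
aspect: ach- → inchoative.
evidentiality: oth- → assumed.

inchoative, assumed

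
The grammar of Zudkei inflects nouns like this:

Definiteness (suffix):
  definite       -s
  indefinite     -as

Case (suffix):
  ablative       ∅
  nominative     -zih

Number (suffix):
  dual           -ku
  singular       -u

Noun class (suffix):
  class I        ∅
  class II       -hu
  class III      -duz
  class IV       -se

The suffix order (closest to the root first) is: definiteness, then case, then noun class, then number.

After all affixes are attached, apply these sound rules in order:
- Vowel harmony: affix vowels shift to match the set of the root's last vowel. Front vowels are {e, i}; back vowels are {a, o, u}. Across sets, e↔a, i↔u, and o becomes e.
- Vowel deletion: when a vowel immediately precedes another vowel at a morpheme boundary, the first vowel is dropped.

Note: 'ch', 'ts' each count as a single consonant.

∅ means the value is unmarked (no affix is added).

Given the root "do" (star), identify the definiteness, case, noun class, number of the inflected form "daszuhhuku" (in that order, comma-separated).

indefinite, nominative, class II, dual

Segment: do-as-zih-hu-ku.
definiteness: -as → indefinite.
case: -zih → nominative.
noun class: -hu → class II.
number: -ku → dual.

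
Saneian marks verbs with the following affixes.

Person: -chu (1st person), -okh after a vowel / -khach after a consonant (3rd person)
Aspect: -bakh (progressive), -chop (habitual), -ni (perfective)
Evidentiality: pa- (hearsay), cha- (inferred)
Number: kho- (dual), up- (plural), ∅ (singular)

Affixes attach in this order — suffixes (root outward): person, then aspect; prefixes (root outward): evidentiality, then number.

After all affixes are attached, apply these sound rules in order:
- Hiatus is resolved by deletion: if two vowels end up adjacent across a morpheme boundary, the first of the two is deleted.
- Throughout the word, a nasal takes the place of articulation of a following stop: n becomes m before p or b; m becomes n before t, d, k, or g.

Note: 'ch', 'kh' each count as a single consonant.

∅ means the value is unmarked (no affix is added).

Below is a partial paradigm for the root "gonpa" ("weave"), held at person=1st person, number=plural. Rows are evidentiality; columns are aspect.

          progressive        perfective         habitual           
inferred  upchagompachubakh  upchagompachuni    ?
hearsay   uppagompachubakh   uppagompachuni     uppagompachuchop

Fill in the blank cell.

Attach evidentiality inferred cha- → chagonpa.
Attach person 1st person -chu → chagonpachu.
Attach aspect habitual -chop → chagonpachuchop.
Attach number plural up- → upchagonpachuchop.
Vowel deletion: no change.
Apply nasal assimilation: upchagonpachuchop → upchagompachuchop.

upchagompachuchop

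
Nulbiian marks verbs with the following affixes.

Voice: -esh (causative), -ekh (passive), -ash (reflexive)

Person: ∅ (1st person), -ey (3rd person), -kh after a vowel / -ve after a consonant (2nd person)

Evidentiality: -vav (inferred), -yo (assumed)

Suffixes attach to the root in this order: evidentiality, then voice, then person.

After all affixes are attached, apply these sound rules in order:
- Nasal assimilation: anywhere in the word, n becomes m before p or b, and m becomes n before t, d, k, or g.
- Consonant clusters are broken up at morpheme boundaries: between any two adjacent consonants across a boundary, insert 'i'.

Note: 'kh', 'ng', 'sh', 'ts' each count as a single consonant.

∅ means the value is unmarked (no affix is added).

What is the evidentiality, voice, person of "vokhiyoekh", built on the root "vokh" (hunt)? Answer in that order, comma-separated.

assumed, passive, 1st person

Segment: vokh-yo-ekh.
evidentiality: -yo → assumed.
voice: -ekh → passive.
person: ∅ → 1st person.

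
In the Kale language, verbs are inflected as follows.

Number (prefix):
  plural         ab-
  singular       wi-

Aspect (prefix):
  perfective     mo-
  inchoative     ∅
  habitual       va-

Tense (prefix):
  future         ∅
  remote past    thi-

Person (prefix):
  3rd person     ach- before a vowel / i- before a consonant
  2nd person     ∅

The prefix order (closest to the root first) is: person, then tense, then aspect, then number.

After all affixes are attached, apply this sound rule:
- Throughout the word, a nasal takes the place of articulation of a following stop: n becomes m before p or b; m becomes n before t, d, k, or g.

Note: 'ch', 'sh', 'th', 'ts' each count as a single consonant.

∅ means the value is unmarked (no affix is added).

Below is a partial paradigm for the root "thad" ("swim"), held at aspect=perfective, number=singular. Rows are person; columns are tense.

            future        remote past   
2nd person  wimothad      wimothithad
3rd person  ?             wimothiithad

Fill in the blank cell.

wimoithad

Attach person 3rd person i- (before consonant 'th') → ithad.
tense = future: zero marking, form stays ithad.
Attach aspect perfective mo- → moithad.
Attach number singular wi- → wimoithad.
Nasal assimilation: no change.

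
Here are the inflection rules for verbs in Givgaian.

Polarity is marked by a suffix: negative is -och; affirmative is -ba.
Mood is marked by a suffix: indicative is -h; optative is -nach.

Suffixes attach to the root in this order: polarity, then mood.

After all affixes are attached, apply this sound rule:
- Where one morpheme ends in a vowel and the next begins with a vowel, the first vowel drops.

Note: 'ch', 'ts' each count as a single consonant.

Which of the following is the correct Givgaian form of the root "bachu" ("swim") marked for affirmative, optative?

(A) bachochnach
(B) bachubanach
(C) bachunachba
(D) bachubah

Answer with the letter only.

Attach polarity affirmative -ba → bachuba.
Attach mood optative -nach → bachubanach.
Vowel deletion: no change.
So the correct form is bachubanach, option (B).
(C) bachunachba is wrong: it has the affixes in the wrong order.
(D) bachubah is wrong: it uses indicative instead of optative for mood.
(A) bachochnach is wrong: it uses negative instead of affirmative for polarity.

B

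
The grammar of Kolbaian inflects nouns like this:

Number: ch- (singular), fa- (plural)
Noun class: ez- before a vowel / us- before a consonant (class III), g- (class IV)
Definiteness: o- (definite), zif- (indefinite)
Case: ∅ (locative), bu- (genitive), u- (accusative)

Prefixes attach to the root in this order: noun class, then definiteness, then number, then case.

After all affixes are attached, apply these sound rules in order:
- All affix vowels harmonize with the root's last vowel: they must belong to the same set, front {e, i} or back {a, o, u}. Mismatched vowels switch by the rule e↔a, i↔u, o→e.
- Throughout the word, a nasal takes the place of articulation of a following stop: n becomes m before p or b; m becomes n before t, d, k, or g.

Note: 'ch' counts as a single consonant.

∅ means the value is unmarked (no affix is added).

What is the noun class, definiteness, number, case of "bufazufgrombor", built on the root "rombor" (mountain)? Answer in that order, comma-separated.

Segment: bu-fa-zif-g-rombor.
noun class: g- → class IV.
definiteness: zif- → indefinite.
number: fa- → plural.
case: bu- → genitive.

class IV, indefinite, plural, genitive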